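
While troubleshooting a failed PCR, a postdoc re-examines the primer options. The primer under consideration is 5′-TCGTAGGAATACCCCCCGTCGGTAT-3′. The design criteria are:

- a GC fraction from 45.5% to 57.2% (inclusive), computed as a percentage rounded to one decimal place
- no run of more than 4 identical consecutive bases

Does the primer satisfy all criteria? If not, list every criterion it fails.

Fails: homopolymer run.

Base counts: A=5, T=6, G=6, C=8 (length 25).
GC content: GC 14/25 = 56.0% ✓
homopolymer run: longest run = 6, exceeds 4 ✗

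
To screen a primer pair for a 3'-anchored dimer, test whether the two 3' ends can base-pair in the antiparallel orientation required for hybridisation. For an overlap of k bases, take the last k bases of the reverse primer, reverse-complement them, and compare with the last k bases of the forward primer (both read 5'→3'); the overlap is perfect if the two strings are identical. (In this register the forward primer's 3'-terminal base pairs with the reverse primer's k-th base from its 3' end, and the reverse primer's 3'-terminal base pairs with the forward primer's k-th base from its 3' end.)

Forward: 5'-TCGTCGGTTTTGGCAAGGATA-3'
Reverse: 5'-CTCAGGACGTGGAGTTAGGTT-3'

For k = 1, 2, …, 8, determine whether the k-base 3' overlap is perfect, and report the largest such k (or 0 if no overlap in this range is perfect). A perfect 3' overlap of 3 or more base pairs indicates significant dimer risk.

Longest perfect overlap: 1 complementary base pair; below the dimer-risk threshold (threshold 3).

Last 8 bases (5'→3') — forward …CAAGGATA, reverse …GTTAGGTT.
Reverse complement of the reverse primer's last 8 bases: AACCTAAC; its first k bases are the reverse complement of the reverse primer's last k bases, so a perfect k-base overlap needs the forward primer's last k bases to equal them.
Comparing (forward last k vs required): k=1: A vs A ✓; k=2: TA vs AA ✗; k=3: ATA vs AAC ✗; k=4: GATA vs AACC ✗; k=5: GGATA vs AACCT ✗; k=6: AGGATA vs AACCTA ✗; k=7: AAGGATA vs AACCTAA ✗; k=8: CAAGGATA vs AACCTAAC ✗.
Only k = 1 is perfect, so the longest perfect 3' overlap is 1.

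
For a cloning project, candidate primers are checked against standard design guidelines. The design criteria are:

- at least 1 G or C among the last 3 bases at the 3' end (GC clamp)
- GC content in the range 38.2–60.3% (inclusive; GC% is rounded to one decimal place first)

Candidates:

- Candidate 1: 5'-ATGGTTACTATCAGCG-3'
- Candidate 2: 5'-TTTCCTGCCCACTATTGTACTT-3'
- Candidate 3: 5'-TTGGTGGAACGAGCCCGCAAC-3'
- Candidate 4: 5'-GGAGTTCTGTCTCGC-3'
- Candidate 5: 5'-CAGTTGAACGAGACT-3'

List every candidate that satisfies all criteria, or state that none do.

Candidate 1 (16 nt, A=4 T=5 G=4 C=3): 3' end GCG has 3 G/C ✓; GC 7/16 = 43.8% ✓ — passes.
Candidate 2 (22 nt, A=3 T=10 G=2 C=7): 3' end CTT has 1 G/C ✓; GC 9/22 = 40.9% ✓ — passes.
Candidate 3 (21 nt, A=5 T=3 G=7 C=6): 3' end AAC has 1 G/C ✓; GC 13/21 = 61.9%, outside 38.2–60.3% ✗ — fails.
Candidate 4 (15 nt, A=1 T=5 G=5 C=4): 3' end CGC has 3 G/C ✓; GC 9/15 = 60.0% ✓ — passes.
Candidate 5 (15 nt, A=5 T=3 G=4 C=3): 3' end ACT has 1 G/C ✓; GC 7/15 = 46.7% ✓ — passes.

Candidate 1, Candidate 2, Candidate 4 and Candidate 5.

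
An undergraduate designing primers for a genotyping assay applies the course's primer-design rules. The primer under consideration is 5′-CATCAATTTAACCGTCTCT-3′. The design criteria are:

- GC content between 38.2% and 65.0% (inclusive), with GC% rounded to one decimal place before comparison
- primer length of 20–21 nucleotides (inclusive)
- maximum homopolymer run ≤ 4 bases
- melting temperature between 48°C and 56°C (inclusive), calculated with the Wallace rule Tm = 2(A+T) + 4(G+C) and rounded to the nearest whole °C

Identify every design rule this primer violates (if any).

Base counts: A=5, T=7, G=1, C=6 (length 19).
GC content: GC 7/19 = 36.8%, outside 38.2–65.0% ✗
length: length 19, outside 20–21 ✗
homopolymer run: longest run = 3 ✓
Tm: Tm = 2·12 + 4·7 = 52°C ✓

Fails: GC content, length.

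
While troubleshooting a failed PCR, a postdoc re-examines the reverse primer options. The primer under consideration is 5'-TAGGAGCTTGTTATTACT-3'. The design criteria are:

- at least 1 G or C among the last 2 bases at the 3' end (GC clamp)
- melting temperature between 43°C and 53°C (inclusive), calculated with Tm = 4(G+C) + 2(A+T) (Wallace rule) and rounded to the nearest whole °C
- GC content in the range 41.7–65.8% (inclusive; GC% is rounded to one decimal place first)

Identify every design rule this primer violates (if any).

Fails: GC content.

Base counts: A=4, T=8, G=4, C=2 (length 18).
GC clamp: 3' end CT has 1 G/C ✓
Tm: Tm = 2·12 + 4·6 = 48°C ✓
GC content: GC 6/18 = 33.3%, outside 41.7–65.8% ✗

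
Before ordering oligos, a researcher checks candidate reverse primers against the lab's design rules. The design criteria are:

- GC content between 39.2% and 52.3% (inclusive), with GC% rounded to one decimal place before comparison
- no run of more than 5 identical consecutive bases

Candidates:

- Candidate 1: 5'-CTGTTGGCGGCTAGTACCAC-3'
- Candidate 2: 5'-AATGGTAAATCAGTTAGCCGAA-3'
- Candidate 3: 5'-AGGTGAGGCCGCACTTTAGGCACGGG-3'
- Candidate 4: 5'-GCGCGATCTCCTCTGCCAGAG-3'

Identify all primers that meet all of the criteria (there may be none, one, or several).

None of the candidates satisfy all criteria.

Candidate 1 (20 nt, A=3 T=5 G=6 C=6): GC 12/20 = 60.0%, outside 39.2–52.3% ✗; longest run = 2 ✓ — fails.
Candidate 2 (22 nt, A=9 T=5 G=5 C=3): GC 8/22 = 36.4%, outside 39.2–52.3% ✗; longest run = 3 ✓ — fails.
Candidate 3 (26 nt, A=5 T=4 G=11 C=6): GC 17/26 = 65.4%, outside 39.2–52.3% ✗; longest run = 3 ✓ — fails.
Candidate 4 (21 nt, A=3 T=4 G=6 C=8): GC 14/21 = 66.7%, outside 39.2–52.3% ✗; longest run = 2 ✓ — fails.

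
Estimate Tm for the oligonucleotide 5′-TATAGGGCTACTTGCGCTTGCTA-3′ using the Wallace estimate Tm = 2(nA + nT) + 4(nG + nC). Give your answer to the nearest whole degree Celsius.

68°C

Base counts: A=4, T=8, G=6, C=5 (length 23).
Tm = 2·(4+8) + 4·(6+5) = 2·12 + 4·11 = 24 + 44 = 68°C.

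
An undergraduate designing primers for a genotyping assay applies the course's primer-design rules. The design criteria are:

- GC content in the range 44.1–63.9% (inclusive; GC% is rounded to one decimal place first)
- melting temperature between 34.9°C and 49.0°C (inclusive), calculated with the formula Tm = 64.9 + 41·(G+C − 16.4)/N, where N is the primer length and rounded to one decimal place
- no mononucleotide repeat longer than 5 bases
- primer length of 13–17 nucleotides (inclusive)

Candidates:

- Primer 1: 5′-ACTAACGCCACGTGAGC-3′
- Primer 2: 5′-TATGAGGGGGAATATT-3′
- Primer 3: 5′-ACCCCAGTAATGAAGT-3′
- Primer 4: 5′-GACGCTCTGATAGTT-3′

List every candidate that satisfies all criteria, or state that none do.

Primer 4 only.

Primer 1 (17 nt, A=5 T=2 G=4 C=6): GC 10/17 = 58.8% ✓; Tm = 64.9 + 41·(10 − 16.4)/17 = 49.5°C, outside 34.9–49.0°C ✗; longest run = 2 ✓; length 17 ✓ — fails.
Primer 2 (16 nt, A=5 T=5 G=6 C=0): GC 6/16 = 37.5%, outside 44.1–63.9% ✗; Tm = 64.9 + 41·(6 − 16.4)/16 = 38.3°C ✓; longest run = 5 ✓; length 16 ✓ — fails.
Primer 3 (16 nt, A=6 T=3 G=3 C=4): GC 7/16 = 43.8%, outside 44.1–63.9% ✗; Tm = 64.9 + 41·(7 − 16.4)/16 = 40.8°C ✓; longest run = 4 ✓; length 16 ✓ — fails.
Primer 4 (15 nt, A=3 T=5 G=4 C=3): GC 7/15 = 46.7% ✓; Tm = 64.9 + 41·(7 − 16.4)/15 = 39.2°C ✓; longest run = 2 ✓; length 15 ✓ — passes.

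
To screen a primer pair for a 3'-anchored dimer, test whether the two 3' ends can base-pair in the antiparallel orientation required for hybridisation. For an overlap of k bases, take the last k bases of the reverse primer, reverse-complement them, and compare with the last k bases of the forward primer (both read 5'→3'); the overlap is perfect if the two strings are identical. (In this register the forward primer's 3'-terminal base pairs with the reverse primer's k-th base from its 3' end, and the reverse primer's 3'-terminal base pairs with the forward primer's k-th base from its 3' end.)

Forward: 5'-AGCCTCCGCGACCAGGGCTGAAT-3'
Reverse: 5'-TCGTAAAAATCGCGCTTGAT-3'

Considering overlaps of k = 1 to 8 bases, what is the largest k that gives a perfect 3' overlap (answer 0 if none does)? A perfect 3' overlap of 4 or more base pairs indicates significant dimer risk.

Longest perfect overlap: 2 complementary base pairs; below the dimer-risk threshold (threshold 4).

Last 8 bases (5'→3') — forward …GGCTGAAT, reverse …CGCTTGAT.
Reverse complement of the reverse primer's last 8 bases: ATCAAGCG; its first k bases are the reverse complement of the reverse primer's last k bases, so a perfect k-base overlap needs the forward primer's last k bases to equal them.
Comparing (forward last k vs required): k=1: T vs A ✗; k=2: AT vs AT ✓; k=3: AAT vs ATC ✗; k=4: GAAT vs ATCA ✗; k=5: TGAAT vs ATCAA ✗; k=6: CTGAAT vs ATCAAG ✗; k=7: GCTGAAT vs ATCAAGC ✗; k=8: GGCTGAAT vs ATCAAGCG ✗.
Only k = 2 is perfect, so the longest perfect 3' overlap is 2.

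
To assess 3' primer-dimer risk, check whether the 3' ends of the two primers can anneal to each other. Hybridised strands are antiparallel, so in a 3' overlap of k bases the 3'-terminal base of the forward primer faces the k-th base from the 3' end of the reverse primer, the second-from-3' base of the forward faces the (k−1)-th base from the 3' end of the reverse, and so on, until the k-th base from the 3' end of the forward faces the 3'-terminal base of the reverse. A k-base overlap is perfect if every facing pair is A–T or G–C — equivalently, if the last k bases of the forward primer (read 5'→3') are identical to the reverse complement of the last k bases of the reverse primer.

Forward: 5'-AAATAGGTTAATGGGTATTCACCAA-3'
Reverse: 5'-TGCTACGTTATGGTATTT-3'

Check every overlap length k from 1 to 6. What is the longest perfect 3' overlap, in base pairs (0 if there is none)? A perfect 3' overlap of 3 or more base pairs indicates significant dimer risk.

Last 6 bases (5'→3') — forward …CACCAA, reverse …GTATTT.
Reverse complement of the reverse primer's last 6 bases: AAATAC; its first k bases are the reverse complement of the reverse primer's last k bases, so a perfect k-base overlap needs the forward primer's last k bases to equal them.
Comparing (forward last k vs required): k=1: A vs A ✓; k=2: AA vs AA ✓; k=3: CAA vs AAA ✗; k=4: CCAA vs AAAT ✗; k=5: ACCAA vs AAATA ✗; k=6: CACCAA vs AAATAC ✗.
Perfect overlaps at k = 1, 2; the largest is 2.

Longest perfect overlap: 2 complementary base pairs; below the dimer-risk threshold (threshold 3).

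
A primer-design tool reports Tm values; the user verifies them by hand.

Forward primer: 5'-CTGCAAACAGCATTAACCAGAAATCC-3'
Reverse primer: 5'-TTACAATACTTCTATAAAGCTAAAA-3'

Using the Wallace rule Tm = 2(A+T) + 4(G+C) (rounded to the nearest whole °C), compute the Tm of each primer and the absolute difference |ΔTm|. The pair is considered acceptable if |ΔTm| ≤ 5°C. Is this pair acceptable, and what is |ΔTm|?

Forward: A=11 T=4 G=3 C=8 → Tm = 2·15 + 4·11 = 74°C.
Reverse: A=12 T=8 G=1 C=4 → Tm = 2·20 + 4·5 = 60°C.
|ΔTm| = |74 − 60| = 14°C, > 5°C.

|ΔTm| = 14°C; the pair is not acceptable.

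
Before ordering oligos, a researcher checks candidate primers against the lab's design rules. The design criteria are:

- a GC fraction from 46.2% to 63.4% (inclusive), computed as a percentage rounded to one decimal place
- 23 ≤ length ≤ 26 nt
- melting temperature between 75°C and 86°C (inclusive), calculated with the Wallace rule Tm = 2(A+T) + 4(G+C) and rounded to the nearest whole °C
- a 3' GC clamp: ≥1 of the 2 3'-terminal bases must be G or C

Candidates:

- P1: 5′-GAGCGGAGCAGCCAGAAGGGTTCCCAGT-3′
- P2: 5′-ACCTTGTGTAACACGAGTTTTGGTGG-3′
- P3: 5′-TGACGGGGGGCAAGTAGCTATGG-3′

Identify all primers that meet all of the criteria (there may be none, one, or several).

P1 (28 nt, A=7 T=3 G=11 C=7): GC 18/28 = 64.3%, outside 46.2–63.4% ✗; length 28, outside 23–26 ✗; Tm = 2·10 + 4·18 = 92°C, outside 75–86°C ✗; 3' end GT has 1 G/C ✓ — fails.
P2 (26 nt, A=5 T=9 G=8 C=4): GC 12/26 = 46.2% ✓; length 26 ✓; Tm = 2·14 + 4·12 = 76°C ✓; 3' end GG has 2 G/C ✓ — passes.
P3 (23 nt, A=5 T=4 G=11 C=3): GC 14/23 = 60.9% ✓; length 23 ✓; Tm = 2·9 + 4·14 = 74°C, outside 75–86°C ✗; 3' end GG has 2 G/C ✓ — fails.

P2 only.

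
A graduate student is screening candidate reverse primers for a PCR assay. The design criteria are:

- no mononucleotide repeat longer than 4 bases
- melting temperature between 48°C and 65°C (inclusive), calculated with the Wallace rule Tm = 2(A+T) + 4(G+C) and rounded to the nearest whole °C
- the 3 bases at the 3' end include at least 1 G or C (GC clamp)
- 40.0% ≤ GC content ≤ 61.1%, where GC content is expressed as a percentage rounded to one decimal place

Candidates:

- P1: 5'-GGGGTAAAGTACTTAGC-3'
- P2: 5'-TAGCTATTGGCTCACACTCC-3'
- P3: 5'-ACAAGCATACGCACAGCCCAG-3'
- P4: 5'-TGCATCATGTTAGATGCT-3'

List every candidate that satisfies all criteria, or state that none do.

P1 and P2.

P1 (17 nt, A=5 T=4 G=6 C=2): longest run = 4 ✓; Tm = 2·9 + 4·8 = 50°C ✓; 3' end AGC has 2 G/C ✓; GC 8/17 = 47.1% ✓ — passes.
P2 (20 nt, A=4 T=6 G=3 C=7): longest run = 2 ✓; Tm = 2·10 + 4·10 = 60°C ✓; 3' end TCC has 2 G/C ✓; GC 10/20 = 50.0% ✓ — passes.
P3 (21 nt, A=8 T=1 G=4 C=8): longest run = 3 ✓; Tm = 2·9 + 4·12 = 66°C, outside 48–65°C ✗; 3' end CAG has 2 G/C ✓; GC 12/21 = 57.1% ✓ — fails.
P4 (18 nt, A=4 T=7 G=4 C=3): longest run = 2 ✓; Tm = 2·11 + 4·7 = 50°C ✓; 3' end GCT has 2 G/C ✓; GC 7/18 = 38.9%, outside 40.0–61.1% ✗ — fails.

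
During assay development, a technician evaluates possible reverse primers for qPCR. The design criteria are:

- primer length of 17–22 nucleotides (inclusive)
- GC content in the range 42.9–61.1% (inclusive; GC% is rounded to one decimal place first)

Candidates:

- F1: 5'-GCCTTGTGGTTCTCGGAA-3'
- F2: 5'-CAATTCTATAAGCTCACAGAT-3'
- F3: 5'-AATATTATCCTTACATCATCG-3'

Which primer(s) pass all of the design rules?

F1 (18 nt, A=2 T=6 G=6 C=4): length 18 ✓; GC 10/18 = 55.6% ✓ — passes.
F2 (21 nt, A=8 T=6 G=2 C=5): length 21 ✓; GC 7/21 = 33.3%, outside 42.9–61.1% ✗ — fails.
F3 (21 nt, A=7 T=8 G=1 C=5): length 21 ✓; GC 6/21 = 28.6%, outside 42.9–61.1% ✗ — fails.

F1 only.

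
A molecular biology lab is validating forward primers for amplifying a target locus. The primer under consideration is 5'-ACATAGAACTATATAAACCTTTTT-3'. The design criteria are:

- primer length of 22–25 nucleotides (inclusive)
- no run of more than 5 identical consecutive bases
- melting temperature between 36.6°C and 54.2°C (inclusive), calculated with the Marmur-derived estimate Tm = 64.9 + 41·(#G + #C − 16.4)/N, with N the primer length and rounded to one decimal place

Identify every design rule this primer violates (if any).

Meets all criteria.

Base counts: A=10, T=9, G=1, C=4 (length 24).
length: length 24 ✓
homopolymer run: longest run = 5 ✓
Tm: Tm = 64.9 + 41·(5 − 16.4)/24 = 45.4°C ✓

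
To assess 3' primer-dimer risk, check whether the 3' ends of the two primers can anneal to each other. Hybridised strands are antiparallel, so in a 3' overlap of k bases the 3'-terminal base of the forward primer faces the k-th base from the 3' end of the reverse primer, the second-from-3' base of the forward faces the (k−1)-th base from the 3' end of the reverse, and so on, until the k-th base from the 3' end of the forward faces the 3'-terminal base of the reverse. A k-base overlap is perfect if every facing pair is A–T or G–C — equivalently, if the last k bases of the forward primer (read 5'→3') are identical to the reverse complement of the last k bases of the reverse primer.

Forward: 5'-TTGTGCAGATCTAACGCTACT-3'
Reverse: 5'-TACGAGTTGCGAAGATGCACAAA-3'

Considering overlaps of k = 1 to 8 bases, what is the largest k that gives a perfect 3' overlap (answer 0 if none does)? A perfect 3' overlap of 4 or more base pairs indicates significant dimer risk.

Last 8 bases (5'→3') — forward …ACGCTACT, reverse …TGCACAAA.
Reverse complement of the reverse primer's last 8 bases: TTTGTGCA; its first k bases are the reverse complement of the reverse primer's last k bases, so a perfect k-base overlap needs the forward primer's last k bases to equal them.
Comparing (forward last k vs required): k=1: T vs T ✓; k=2: CT vs TT ✗; k=3: ACT vs TTT ✗; k=4: TACT vs TTTG ✗; k=5: CTACT vs TTTGT ✗; k=6: GCTACT vs TTTGTG ✗; k=7: CGCTACT vs TTTGTGC ✗; k=8: ACGCTACT vs TTTGTGCA ✗.
Only k = 1 is perfect, so the longest perfect 3' overlap is 1.

Longest perfect overlap: 1 complementary base pair; below the dimer-risk threshold (threshold 4).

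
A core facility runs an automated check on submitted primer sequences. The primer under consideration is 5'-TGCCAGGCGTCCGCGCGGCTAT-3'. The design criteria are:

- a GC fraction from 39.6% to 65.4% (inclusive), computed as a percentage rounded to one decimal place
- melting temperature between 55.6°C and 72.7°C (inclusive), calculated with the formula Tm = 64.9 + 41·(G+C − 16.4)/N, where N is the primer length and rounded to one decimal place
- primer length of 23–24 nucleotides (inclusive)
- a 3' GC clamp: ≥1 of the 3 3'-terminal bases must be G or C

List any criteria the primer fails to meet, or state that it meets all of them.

Base counts: A=2, T=4, G=8, C=8 (length 22).
GC content: GC 16/22 = 72.7%, outside 39.6–65.4% ✗
Tm: Tm = 64.9 + 41·(16 − 16.4)/22 = 64.2°C ✓
length: length 22, outside 23–24 ✗
GC clamp: 3' end TAT has 0 G/C, need ≥1 ✗

Fails: GC content, length, GC clamp.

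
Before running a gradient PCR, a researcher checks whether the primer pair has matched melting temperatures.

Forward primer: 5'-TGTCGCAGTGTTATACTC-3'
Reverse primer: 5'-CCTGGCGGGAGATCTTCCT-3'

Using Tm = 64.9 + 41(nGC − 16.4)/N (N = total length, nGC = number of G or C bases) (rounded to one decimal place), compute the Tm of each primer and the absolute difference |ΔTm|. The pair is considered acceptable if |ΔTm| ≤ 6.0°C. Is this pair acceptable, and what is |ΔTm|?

Forward: G+C = 8, N = 18 → Tm = 64.9 + 41·(8 − 16.4)/18 = 45.8°C.
Reverse: G+C = 12, N = 19 → Tm = 64.9 + 41·(12 − 16.4)/19 = 55.4°C.
|ΔTm| = |45.8 − 55.4| = 9.6°C, > 6.0°C.

|ΔTm| = 9.6°C; the pair is not acceptable.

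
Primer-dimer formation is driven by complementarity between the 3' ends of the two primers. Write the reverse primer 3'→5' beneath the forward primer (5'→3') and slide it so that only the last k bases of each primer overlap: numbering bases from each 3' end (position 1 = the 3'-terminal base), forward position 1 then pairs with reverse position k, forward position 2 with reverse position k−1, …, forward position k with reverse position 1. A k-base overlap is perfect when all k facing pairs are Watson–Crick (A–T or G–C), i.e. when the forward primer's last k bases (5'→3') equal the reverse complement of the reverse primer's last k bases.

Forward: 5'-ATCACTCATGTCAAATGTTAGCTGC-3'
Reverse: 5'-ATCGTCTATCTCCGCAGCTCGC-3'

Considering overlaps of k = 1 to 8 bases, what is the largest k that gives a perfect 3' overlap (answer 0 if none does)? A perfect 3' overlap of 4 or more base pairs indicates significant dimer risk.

Last 8 bases (5'→3') — forward …TTAGCTGC, reverse …CAGCTCGC.
Reverse complement of the reverse primer's last 8 bases: GCGAGCTG; its first k bases are the reverse complement of the reverse primer's last k bases, so a perfect k-base overlap needs the forward primer's last k bases to equal them.
Comparing (forward last k vs required): k=1: C vs G ✗; k=2: GC vs GC ✓; k=3: TGC vs GCG ✗; k=4: CTGC vs GCGA ✗; k=5: GCTGC vs GCGAG ✗; k=6: AGCTGC vs GCGAGC ✗; k=7: TAGCTGC vs GCGAGCT ✗; k=8: TTAGCTGC vs GCGAGCTG ✗.
Only k = 2 is perfect, so the longest perfect 3' overlap is 2.

Longest perfect overlap: 2 complementary base pairs; below the dimer-risk threshold (threshold 4).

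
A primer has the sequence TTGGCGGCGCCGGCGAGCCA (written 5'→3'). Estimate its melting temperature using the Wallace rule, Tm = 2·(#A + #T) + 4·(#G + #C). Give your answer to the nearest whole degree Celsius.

Base counts: A=2, T=2, G=9, C=7 (length 20).
Tm = 2·(2+2) + 4·(9+7) = 2·4 + 4·16 = 8 + 64 = 72°C.

72°C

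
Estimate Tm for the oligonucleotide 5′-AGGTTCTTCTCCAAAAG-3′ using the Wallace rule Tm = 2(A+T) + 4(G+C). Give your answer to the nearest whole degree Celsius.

48°C

Base counts: A=5, T=5, G=3, C=4 (length 17).
Tm = 2·(5+5) + 4·(3+4) = 2·10 + 4·7 = 20 + 28 = 48°C.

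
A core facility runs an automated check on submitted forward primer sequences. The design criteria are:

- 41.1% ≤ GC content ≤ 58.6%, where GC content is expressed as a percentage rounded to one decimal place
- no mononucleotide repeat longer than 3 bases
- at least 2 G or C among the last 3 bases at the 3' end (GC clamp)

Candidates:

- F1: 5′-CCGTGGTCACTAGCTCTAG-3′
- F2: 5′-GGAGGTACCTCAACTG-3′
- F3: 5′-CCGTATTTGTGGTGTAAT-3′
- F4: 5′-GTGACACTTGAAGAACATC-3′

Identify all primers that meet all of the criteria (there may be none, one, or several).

F1 (19 nt, A=3 T=5 G=5 C=6): GC 11/19 = 57.9% ✓; longest run = 2 ✓; 3' end TAG has 1 G/C, need ≥2 ✗ — fails.
F2 (16 nt, A=4 T=3 G=5 C=4): GC 9/16 = 56.3% ✓; longest run = 2 ✓; 3' end CTG has 2 G/C ✓ — passes.
F3 (18 nt, A=3 T=8 G=5 C=2): GC 7/18 = 38.9%, outside 41.1–58.6% ✗; longest run = 3 ✓; 3' end AAT has 0 G/C, need ≥2 ✗ — fails.
F4 (19 nt, A=7 T=4 G=4 C=4): GC 8/19 = 42.1% ✓; longest run = 2 ✓; 3' end ATC has 1 G/C, need ≥2 ✗ — fails.

F2 only.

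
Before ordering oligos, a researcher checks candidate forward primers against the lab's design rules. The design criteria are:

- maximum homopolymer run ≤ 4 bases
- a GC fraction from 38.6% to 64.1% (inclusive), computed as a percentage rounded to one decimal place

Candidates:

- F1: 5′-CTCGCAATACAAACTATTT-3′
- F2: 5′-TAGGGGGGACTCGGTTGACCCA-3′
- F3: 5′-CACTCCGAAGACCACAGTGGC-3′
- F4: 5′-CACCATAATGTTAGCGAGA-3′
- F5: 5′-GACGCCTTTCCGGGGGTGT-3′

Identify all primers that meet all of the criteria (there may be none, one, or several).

F1 (19 nt, A=7 T=6 G=1 C=5): longest run = 3 ✓; GC 6/19 = 31.6%, outside 38.6–64.1% ✗ — fails.
F2 (22 nt, A=4 T=4 G=9 C=5): longest run = 6, exceeds 4 ✗; GC 14/22 = 63.6% ✓ — fails.
F3 (21 nt, A=6 T=2 G=5 C=8): longest run = 2 ✓; GC 13/21 = 61.9% ✓ — passes.
F4 (19 nt, A=7 T=4 G=4 C=4): longest run = 2 ✓; GC 8/19 = 42.1% ✓ — passes.
F5 (19 nt, A=1 T=5 G=8 C=5): longest run = 5, exceeds 4 ✗; GC 13/19 = 68.4%, outside 38.6–64.1% ✗ — fails.

F3 and F4.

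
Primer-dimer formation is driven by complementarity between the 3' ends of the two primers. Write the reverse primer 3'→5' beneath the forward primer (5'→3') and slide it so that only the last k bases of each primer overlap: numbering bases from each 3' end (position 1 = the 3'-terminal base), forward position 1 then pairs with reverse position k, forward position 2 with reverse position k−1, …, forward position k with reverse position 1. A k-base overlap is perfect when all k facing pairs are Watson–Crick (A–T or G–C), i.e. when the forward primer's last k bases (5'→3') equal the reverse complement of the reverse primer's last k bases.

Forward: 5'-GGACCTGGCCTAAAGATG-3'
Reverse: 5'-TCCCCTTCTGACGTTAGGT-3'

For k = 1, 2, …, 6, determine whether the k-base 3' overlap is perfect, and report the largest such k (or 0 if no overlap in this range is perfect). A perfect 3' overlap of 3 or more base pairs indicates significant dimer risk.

Last 6 bases (5'→3') — forward …AAGATG, reverse …TTAGGT.
Reverse complement of the reverse primer's last 6 bases: ACCTAA; its first k bases are the reverse complement of the reverse primer's last k bases, so a perfect k-base overlap needs the forward primer's last k bases to equal them.
Comparing (forward last k vs required): k=1: G vs A ✗; k=2: TG vs AC ✗; k=3: ATG vs ACC ✗; k=4: GATG vs ACCT ✗; k=5: AGATG vs ACCTA ✗; k=6: AAGATG vs ACCTAA ✗.
No overlap length from 1 to 6 is perfect, so the longest perfect 3' overlap is 0.

Longest perfect overlap: 0 complementary base pairs; below the dimer-risk threshold (threshold 3).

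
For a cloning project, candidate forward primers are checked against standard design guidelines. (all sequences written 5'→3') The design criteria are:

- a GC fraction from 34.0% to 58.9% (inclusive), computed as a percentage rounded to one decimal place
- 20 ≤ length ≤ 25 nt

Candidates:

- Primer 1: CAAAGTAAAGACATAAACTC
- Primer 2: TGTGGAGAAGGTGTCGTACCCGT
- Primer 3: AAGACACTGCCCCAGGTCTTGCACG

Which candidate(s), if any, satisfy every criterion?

Primer 2 only.

Primer 1 (20 nt, A=11 T=3 G=2 C=4): GC 6/20 = 30.0%, outside 34.0–58.9% ✗; length 20 ✓ — fails.
Primer 2 (23 nt, A=4 T=6 G=9 C=4): GC 13/23 = 56.5% ✓; length 23 ✓ — passes.
Primer 3 (25 nt, A=6 T=4 G=6 C=9): GC 15/25 = 60.0%, outside 34.0–58.9% ✗; length 25 ✓ — fails.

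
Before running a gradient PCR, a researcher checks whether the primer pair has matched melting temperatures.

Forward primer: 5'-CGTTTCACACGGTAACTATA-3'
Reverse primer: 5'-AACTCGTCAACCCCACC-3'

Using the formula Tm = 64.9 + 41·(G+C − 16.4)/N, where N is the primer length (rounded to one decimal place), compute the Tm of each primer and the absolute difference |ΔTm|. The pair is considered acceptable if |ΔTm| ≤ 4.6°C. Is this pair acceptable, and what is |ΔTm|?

|ΔTm| = 1.8°C; the pair is acceptable.

Forward: G+C = 8, N = 20 → Tm = 64.9 + 41·(8 − 16.4)/20 = 47.7°C.
Reverse: G+C = 10, N = 17 → Tm = 64.9 + 41·(10 − 16.4)/17 = 49.5°C.
|ΔTm| = |47.7 − 49.5| = 1.8°C, ≤ 4.6°C.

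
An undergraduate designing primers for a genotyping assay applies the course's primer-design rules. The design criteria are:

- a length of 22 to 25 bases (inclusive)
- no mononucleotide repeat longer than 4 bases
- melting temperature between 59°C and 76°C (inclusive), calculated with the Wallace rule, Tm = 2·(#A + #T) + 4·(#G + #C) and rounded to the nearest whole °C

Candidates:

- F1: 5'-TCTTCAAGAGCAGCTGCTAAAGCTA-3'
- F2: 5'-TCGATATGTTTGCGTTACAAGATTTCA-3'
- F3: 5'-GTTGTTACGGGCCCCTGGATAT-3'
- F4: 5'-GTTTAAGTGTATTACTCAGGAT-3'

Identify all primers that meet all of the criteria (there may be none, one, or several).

F1 (25 nt, A=8 T=6 G=5 C=6): length 25 ✓; longest run = 3 ✓; Tm = 2·14 + 4·11 = 72°C ✓ — passes.
F2 (27 nt, A=7 T=11 G=5 C=4): length 27, outside 22–25 ✗; longest run = 3 ✓; Tm = 2·18 + 4·9 = 72°C ✓ — fails.
F3 (22 nt, A=3 T=7 G=7 C=5): length 22 ✓; longest run = 4 ✓; Tm = 2·10 + 4·12 = 68°C ✓ — passes.
F4 (22 nt, A=6 T=9 G=5 C=2): length 22 ✓; longest run = 3 ✓; Tm = 2·15 + 4·7 = 58°C, outside 59–76°C ✗ — fails.

F1 and F3.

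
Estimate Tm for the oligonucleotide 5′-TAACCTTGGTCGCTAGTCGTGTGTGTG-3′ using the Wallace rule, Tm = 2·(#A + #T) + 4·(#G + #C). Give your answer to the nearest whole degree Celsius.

Base counts: A=3, T=10, G=9, C=5 (length 27).
Tm = 2·(3+10) + 4·(9+5) = 2·13 + 4·14 = 26 + 56 = 82°C.

82°C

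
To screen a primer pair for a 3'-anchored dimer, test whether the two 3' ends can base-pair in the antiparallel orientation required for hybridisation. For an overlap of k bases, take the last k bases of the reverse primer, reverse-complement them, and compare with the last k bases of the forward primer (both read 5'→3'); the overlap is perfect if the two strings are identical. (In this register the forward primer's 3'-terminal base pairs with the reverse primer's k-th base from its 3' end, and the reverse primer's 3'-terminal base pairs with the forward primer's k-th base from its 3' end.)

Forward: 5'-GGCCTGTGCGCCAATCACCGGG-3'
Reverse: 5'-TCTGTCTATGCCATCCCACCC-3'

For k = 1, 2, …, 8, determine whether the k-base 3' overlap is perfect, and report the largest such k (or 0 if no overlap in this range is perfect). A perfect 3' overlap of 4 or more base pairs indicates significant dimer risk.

Longest perfect overlap: 3 complementary base pairs; below the dimer-risk threshold (threshold 4).

Last 8 bases (5'→3') — forward …TCACCGGG, reverse …TCCCACCC.
Reverse complement of the reverse primer's last 8 bases: GGGTGGGA; its first k bases are the reverse complement of the reverse primer's last k bases, so a perfect k-base overlap needs the forward primer's last k bases to equal them.
Comparing (forward last k vs required): k=1: G vs G ✓; k=2: GG vs GG ✓; k=3: GGG vs GGG ✓; k=4: CGGG vs GGGT ✗; k=5: CCGGG vs GGGTG ✗; k=6: ACCGGG vs GGGTGG ✗; k=7: CACCGGG vs GGGTGGG ✗; k=8: TCACCGGG vs GGGTGGGA ✗.
Perfect overlaps at k = 1, 2, 3; the largest is 3.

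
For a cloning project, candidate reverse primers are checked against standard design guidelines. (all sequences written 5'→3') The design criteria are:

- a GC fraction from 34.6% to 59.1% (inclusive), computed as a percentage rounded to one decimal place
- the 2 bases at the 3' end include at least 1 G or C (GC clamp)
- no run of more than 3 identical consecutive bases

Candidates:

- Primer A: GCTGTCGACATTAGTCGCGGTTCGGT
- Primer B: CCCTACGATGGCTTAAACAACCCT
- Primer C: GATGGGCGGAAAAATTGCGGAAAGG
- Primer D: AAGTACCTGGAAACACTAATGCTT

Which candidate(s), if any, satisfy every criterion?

Primer A and Primer B.

Primer A (26 nt, A=3 T=8 G=9 C=6): GC 15/26 = 57.7% ✓; 3' end GT has 1 G/C ✓; longest run = 2 ✓ — passes.
Primer B (24 nt, A=7 T=5 G=3 C=9): GC 12/24 = 50.0% ✓; 3' end CT has 1 G/C ✓; longest run = 3 ✓ — passes.
Primer C (25 nt, A=9 T=3 G=11 C=2): GC 13/25 = 52.0% ✓; 3' end GG has 2 G/C ✓; longest run = 5, exceeds 3 ✗ — fails.
Primer D (24 nt, A=9 T=6 G=4 C=5): GC 9/24 = 37.5% ✓; 3' end TT has 0 G/C, need ≥1 ✗; longest run = 3 ✓ — fails.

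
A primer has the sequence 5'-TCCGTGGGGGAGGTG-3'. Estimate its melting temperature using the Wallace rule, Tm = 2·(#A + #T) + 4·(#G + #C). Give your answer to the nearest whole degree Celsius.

52°C

Base counts: A=1, T=3, G=9, C=2 (length 15).
Tm = 2·(1+3) + 4·(9+2) = 2·4 + 4·11 = 8 + 44 = 52°C.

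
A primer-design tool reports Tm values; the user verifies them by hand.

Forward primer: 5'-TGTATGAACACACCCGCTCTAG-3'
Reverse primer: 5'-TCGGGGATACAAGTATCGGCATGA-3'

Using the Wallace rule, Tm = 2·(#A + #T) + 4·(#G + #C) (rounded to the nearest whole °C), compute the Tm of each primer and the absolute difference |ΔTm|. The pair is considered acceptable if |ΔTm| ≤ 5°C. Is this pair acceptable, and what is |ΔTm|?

Forward: A=6 T=5 G=4 C=7 → Tm = 2·11 + 4·11 = 66°C.
Reverse: A=7 T=5 G=8 C=4 → Tm = 2·12 + 4·12 = 72°C.
|ΔTm| = |66 − 72| = 6°C, > 5°C.

|ΔTm| = 6°C; the pair is not acceptable.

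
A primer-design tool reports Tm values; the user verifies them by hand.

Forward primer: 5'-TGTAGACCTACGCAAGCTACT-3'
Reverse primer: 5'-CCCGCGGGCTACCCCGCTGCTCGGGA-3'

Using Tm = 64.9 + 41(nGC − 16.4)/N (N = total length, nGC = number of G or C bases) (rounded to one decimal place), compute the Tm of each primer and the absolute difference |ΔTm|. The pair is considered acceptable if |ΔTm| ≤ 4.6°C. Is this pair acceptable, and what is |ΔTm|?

Forward: G+C = 10, N = 21 → Tm = 64.9 + 41·(10 − 16.4)/21 = 52.4°C.
Reverse: G+C = 21, N = 26 → Tm = 64.9 + 41·(21 − 16.4)/26 = 72.2°C.
|ΔTm| = |52.4 − 72.2| = 19.8°C, > 4.6°C.

|ΔTm| = 19.8°C; the pair is not acceptable.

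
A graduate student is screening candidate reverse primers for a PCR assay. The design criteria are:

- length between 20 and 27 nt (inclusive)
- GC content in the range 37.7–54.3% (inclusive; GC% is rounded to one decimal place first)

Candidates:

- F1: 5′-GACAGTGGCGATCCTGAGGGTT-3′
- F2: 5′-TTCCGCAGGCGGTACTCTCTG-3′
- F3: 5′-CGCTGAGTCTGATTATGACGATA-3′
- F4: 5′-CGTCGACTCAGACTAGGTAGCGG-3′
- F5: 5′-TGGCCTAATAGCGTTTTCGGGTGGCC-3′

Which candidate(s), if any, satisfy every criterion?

F1 (22 nt, A=4 T=5 G=9 C=4): length 22 ✓; GC 13/22 = 59.1%, outside 37.7–54.3% ✗ — fails.
F2 (21 nt, A=2 T=6 G=6 C=7): length 21 ✓; GC 13/21 = 61.9%, outside 37.7–54.3% ✗ — fails.
F3 (23 nt, A=6 T=7 G=6 C=4): length 23 ✓; GC 10/23 = 43.5% ✓ — passes.
F4 (23 nt, A=5 T=4 G=8 C=6): length 23 ✓; GC 14/23 = 60.9%, outside 37.7–54.3% ✗ — fails.
F5 (26 nt, A=3 T=8 G=9 C=6): length 26 ✓; GC 15/26 = 57.7%, outside 37.7–54.3% ✗ — fails.

F3 only.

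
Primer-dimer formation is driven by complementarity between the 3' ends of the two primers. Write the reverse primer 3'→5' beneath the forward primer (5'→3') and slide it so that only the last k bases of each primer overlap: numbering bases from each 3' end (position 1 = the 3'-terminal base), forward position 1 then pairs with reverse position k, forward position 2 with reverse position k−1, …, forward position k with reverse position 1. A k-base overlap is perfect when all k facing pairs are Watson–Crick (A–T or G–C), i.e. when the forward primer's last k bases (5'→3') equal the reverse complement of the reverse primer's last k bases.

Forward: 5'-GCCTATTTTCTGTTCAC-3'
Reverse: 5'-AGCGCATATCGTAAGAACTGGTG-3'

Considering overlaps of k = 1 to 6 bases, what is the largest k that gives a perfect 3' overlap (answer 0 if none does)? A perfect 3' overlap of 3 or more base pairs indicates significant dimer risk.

Longest perfect overlap: 3 complementary base pairs; significant dimer risk (threshold 3).

Last 6 bases (5'→3') — forward …GTTCAC, reverse …CTGGTG.
Reverse complement of the reverse primer's last 6 bases: CACCAG; its first k bases are the reverse complement of the reverse primer's last k bases, so a perfect k-base overlap needs the forward primer's last k bases to equal them.
Comparing (forward last k vs required): k=1: C vs C ✓; k=2: AC vs CA ✗; k=3: CAC vs CAC ✓; k=4: TCAC vs CACC ✗; k=5: TTCAC vs CACCA ✗; k=6: GTTCAC vs CACCAG ✗.
Perfect overlaps at k = 1, 3; the largest is 3.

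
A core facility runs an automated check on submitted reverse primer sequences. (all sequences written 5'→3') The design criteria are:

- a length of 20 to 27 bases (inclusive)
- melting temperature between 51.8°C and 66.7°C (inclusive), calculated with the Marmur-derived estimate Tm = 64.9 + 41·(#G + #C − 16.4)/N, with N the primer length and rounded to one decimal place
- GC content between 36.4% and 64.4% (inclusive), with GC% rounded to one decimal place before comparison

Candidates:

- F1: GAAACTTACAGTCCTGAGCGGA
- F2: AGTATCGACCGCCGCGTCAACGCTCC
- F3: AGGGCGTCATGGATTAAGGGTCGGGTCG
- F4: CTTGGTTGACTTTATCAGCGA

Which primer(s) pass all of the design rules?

F1 (22 nt, A=7 T=4 G=6 C=5): length 22 ✓; Tm = 64.9 + 41·(11 − 16.4)/22 = 54.8°C ✓; GC 11/22 = 50.0% ✓ — passes.
F2 (26 nt, A=5 T=4 G=6 C=11): length 26 ✓; Tm = 64.9 + 41·(17 − 16.4)/26 = 65.8°C ✓; GC 17/26 = 65.4%, outside 36.4–64.4% ✗ — fails.
F3 (28 nt, A=5 T=6 G=13 C=4): length 28, outside 20–27 ✗; Tm = 64.9 + 41·(17 − 16.4)/28 = 65.8°C ✓; GC 17/28 = 60.7% ✓ — fails.
F4 (21 nt, A=4 T=8 G=5 C=4): length 21 ✓; Tm = 64.9 + 41·(9 − 16.4)/21 = 50.5°C, outside 51.8–66.7°C ✗; GC 9/21 = 42.9% ✓ — fails.

F1 only.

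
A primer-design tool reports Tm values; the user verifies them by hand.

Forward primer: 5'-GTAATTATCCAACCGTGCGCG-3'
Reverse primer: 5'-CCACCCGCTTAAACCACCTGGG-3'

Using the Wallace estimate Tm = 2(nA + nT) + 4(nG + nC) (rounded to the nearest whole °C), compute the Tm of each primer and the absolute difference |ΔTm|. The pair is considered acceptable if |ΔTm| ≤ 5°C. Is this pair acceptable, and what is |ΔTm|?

Forward: A=5 T=5 G=5 C=6 → Tm = 2·10 + 4·11 = 64°C.
Reverse: A=5 T=3 G=4 C=10 → Tm = 2·8 + 4·14 = 72°C.
|ΔTm| = |64 − 72| = 8°C, > 5°C.

|ΔTm| = 8°C; the pair is not acceptable.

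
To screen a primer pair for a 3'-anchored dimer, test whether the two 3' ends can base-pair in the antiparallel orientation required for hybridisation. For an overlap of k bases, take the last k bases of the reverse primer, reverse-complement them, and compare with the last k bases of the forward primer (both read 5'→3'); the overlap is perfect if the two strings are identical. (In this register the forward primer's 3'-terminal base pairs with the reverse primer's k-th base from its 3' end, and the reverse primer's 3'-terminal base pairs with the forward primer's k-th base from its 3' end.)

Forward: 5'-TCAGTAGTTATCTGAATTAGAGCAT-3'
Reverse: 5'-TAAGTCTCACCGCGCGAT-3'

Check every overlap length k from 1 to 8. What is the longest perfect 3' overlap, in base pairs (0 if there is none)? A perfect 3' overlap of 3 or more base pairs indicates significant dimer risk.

Last 8 bases (5'→3') — forward …TAGAGCAT, reverse …CGCGCGAT.
Reverse complement of the reverse primer's last 8 bases: ATCGCGCG; its first k bases are the reverse complement of the reverse primer's last k bases, so a perfect k-base overlap needs the forward primer's last k bases to equal them.
Comparing (forward last k vs required): k=1: T vs A ✗; k=2: AT vs AT ✓; k=3: CAT vs ATC ✗; k=4: GCAT vs ATCG ✗; k=5: AGCAT vs ATCGC ✗; k=6: GAGCAT vs ATCGCG ✗; k=7: AGAGCAT vs ATCGCGC ✗; k=8: TAGAGCAT vs ATCGCGCG ✗.
Only k = 2 is perfect, so the longest perfect 3' overlap is 2.

Longest perfect overlap: 2 complementary base pairs; below the dimer-risk threshold (threshold 3).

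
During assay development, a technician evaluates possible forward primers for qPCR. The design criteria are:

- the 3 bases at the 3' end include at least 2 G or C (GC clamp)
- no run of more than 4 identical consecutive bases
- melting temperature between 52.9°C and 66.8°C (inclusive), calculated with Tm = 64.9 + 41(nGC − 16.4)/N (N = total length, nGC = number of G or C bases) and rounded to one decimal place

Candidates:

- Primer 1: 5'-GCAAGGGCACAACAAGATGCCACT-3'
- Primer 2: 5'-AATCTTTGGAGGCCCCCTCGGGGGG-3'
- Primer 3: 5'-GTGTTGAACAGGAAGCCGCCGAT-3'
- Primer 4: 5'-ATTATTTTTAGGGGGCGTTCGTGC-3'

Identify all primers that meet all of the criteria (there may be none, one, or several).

Primer 1 (24 nt, A=9 T=2 G=6 C=7): 3' end ACT has 1 G/C, need ≥2 ✗; longest run = 3 ✓; Tm = 64.9 + 41·(13 − 16.4)/24 = 59.1°C ✓ — fails.
Primer 2 (25 nt, A=3 T=5 G=10 C=7): 3' end GGG has 3 G/C ✓; longest run = 6, exceeds 4 ✗; Tm = 64.9 + 41·(17 − 16.4)/25 = 65.9°C ✓ — fails.
Primer 3 (23 nt, A=6 T=4 G=8 C=5): 3' end GAT has 1 G/C, need ≥2 ✗; longest run = 2 ✓; Tm = 64.9 + 41·(13 − 16.4)/23 = 58.8°C ✓ — fails.
Primer 4 (24 nt, A=3 T=10 G=8 C=3): 3' end TGC has 2 G/C ✓; longest run = 5, exceeds 4 ✗; Tm = 64.9 + 41·(11 − 16.4)/24 = 55.7°C ✓ — fails.

None of the candidates satisfy all criteria.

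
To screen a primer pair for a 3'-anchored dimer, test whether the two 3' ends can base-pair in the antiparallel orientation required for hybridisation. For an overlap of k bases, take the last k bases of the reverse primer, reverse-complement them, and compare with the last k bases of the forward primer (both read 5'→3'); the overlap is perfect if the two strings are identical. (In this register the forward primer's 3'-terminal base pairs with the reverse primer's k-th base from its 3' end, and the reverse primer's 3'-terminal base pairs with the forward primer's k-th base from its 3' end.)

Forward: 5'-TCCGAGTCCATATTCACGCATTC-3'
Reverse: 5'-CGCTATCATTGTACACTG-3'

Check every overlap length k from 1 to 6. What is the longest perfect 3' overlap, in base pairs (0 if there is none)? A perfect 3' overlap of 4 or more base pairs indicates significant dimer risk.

Last 6 bases (5'→3') — forward …GCATTC, reverse …ACACTG.
Reverse complement of the reverse primer's last 6 bases: CAGTGT; its first k bases are the reverse complement of the reverse primer's last k bases, so a perfect k-base overlap needs the forward primer's last k bases to equal them.
Comparing (forward last k vs required): k=1: C vs C ✓; k=2: TC vs CA ✗; k=3: TTC vs CAG ✗; k=4: ATTC vs CAGT ✗; k=5: CATTC vs CAGTG ✗; k=6: GCATTC vs CAGTGT ✗.
Only k = 1 is perfect, so the longest perfect 3' overlap is 1.

Longest perfect overlap: 1 complementary base pair; below the dimer-risk threshold (threshold 4).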